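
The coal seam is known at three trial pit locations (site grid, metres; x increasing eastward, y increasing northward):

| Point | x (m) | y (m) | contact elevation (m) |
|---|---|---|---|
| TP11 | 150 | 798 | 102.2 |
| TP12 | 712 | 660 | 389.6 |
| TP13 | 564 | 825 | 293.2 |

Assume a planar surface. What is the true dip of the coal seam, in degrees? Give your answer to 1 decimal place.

Let the plane be z = a·x + b·y + c.
TP12−TP11: 562a − 138b = 287.4;  TP13−TP11: 414a + 27b = 191.
Solving gives a = 0.47185, b = −0.16100.
Gradient magnitude |∇z| = √(a² + b²) = √(0.22265 + 0.02592) = 0.49857.
True dip = arctan(0.49857) = 26.5°, dipping toward WNW (azimuth ≈ 289°).

26.5°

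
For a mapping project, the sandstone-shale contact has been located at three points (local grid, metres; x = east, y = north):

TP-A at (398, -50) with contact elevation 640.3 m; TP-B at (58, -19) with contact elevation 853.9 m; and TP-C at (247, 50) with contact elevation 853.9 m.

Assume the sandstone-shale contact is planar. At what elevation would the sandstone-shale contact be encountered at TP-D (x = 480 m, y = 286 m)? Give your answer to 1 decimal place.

1061.7 m

Let the plane be z = a·x + b·y + c.
TP-B−TP-A: −340a + 31b = 213.6;  TP-C−TP-A: −151a + 100b = 213.6.
Solving gives a = −0.50269, b = 1.37694.
Then c = 640.3 − a·398 − b·-50 = 909.22.
At (480, 286): z = −241.3 + 393.8 + 909.22 = 1061.7 m.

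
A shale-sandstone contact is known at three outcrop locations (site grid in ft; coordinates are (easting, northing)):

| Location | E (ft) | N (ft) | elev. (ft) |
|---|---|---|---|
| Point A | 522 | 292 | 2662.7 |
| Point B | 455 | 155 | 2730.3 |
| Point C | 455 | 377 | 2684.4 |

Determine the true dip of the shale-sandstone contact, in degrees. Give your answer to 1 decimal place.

31.9°

Two edge vectors: Point A→Point B = (-67, -137, 67.6), Point A→Point C = (-67, 85, 21.7).
Normal n = (Point A→Point B) × (Point A→Point C) = (-8718.9, -3075.3, -14874).
So ∂z/∂E = −n_x/n_z = −0.58618 and ∂z/∂N = −n_y/n_z = −0.20676.
Gradient magnitude |∇z| = √(a² + b²) = √(0.34361 + 0.04275) = 0.62158.
True dip = arctan(0.62158) = 31.9°, dipping toward ENE (azimuth ≈ 071°).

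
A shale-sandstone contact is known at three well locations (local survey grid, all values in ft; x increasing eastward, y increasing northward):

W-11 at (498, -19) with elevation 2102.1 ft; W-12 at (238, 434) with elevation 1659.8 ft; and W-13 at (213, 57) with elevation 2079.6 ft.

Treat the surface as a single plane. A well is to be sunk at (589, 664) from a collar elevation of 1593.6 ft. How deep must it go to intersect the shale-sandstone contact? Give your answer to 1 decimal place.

261.8 ft

Let the plane be z = a·x + b·y + c.
W-12−W-11: −260a + 453b = −442.3;  W-13−W-11: −285a + 76b = −22.5.
Solving gives a = −0.21421, b = −1.09932.
Then c = 2102.1 − a·498 − b·-19 = 2187.89.
At (589, 664): z_contact = −126.17 − 729.95 + 2187.89 = 1331.77 ft.
Depth below ground = 1593.6 − 1331.77 = 261.8 ft.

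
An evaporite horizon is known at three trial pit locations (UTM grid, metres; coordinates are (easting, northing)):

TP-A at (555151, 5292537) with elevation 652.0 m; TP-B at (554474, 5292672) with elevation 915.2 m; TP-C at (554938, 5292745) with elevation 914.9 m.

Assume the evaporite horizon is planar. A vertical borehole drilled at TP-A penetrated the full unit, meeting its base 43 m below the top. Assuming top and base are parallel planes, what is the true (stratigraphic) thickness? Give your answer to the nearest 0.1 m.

Let the plane be z = a·E + b·N + c.
TP-B−TP-A: −677a + 135b = 263.2;  TP-C−TP-A: −213a + 208b = 262.9.
Solving gives a = −0.17182, b = 1.08799.
|∇z| = √(a²+b²) = 1.10148, so dip δ = arctan(1.10148) = 47.76°.
True thickness = vertical thickness × cos δ = 43 × cos 47.76° = 28.9 m.

28.9 m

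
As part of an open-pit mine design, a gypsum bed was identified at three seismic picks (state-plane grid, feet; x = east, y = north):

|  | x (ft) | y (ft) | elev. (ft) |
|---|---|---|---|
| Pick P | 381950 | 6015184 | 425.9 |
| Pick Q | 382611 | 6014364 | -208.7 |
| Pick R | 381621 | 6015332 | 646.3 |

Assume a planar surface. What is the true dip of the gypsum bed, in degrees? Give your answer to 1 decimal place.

Let the plane be z = a·x + b·y + c.
Pick Q−Pick P: 661a − 820b = −634.6;  Pick R−Pick P: −329a + 148b = 220.4.
Solving gives a = −0.50483, b = 0.36696.
Gradient magnitude |∇z| = √(a² + b²) = √(0.25486 + 0.13466) = 0.62411.
True dip = arctan(0.62411) = 32.0°, dipping toward SE (azimuth ≈ 126°).

32.0°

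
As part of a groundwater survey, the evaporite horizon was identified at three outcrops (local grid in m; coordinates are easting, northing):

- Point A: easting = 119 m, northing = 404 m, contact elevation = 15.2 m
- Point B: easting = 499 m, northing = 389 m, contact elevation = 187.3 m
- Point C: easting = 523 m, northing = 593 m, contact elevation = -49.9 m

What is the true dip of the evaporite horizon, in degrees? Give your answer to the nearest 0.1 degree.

Let the plane be z = a·easting + b·northing + c.
Point B−Point A: 380a − 15b = 172.1;  Point C−Point A: 404a + 189b = −65.1.
Solving gives a = 0.40512, b = −1.21041.
Gradient magnitude |∇z| = √(a² + b²) = √(0.16412 + 1.46508) = 1.27640.
True dip = arctan(1.27640) = 51.9°, dipping toward NNW (azimuth ≈ 341°).

51.9°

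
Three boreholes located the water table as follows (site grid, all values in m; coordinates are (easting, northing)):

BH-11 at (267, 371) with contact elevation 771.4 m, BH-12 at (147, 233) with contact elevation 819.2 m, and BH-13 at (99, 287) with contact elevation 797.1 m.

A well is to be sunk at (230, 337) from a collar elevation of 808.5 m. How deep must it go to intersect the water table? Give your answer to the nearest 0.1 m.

25.6 m

Two edge vectors: BH-11→BH-12 = (-120, -138, 47.8), BH-11→BH-13 = (-168, -84, 25.7).
Normal n = (BH-11→BH-12) × (BH-11→BH-13) = (468.6, -4946.4, -13104).
So ∂z/∂E = −n_x/n_z = 0.03576 and ∂z/∂N = −n_y/n_z = −0.37747.
Intercept c from BH-11: 771.4 − 9.55 + 140.04 = 901.89.
At (230, 337): z_contact = 8.22 − 127.21 + 901.89 = 782.91 m.
Depth below ground = 808.5 − 782.91 = 25.6 m.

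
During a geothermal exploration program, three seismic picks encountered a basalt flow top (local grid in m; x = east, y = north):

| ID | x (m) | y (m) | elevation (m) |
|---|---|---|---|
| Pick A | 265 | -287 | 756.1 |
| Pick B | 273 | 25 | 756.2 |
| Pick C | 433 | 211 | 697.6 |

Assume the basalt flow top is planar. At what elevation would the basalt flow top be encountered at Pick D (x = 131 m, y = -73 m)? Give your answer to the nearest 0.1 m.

Two edge vectors: Pick A→Pick B = (8, 312, 0.1), Pick A→Pick C = (168, 498, -58.5).
Normal n = (Pick A→Pick B) × (Pick A→Pick C) = (-18301.8, 484.8, -48432).
So ∂z/∂x = −n_x/n_z = −0.37789 and ∂z/∂y = −n_y/n_z = 0.01001.
Intercept c from Pick A: 756.1 + 100.14 + 2.87 = 859.11.
At (131, -73): z = −49.5 − 0.7 + 859.11 = 808.9 m.

808.9 m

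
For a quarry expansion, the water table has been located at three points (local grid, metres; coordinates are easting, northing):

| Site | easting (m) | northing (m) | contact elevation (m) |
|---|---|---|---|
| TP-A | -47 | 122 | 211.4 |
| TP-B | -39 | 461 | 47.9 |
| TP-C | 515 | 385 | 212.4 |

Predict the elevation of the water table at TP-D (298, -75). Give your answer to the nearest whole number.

Let the plane be z = a·easting + b·northing + c.
TP-B−TP-A: 8a + 339b = −163.5;  TP-C−TP-A: 562a + 263b = 1.
Solving gives a = 0.23002, b = −0.48773.
Then c = 211.4 − a·-47 − b·122 = 281.71.
At (298, -75): z = 68.5 + 36.6 + 281.71 = 386.8 m.

387 m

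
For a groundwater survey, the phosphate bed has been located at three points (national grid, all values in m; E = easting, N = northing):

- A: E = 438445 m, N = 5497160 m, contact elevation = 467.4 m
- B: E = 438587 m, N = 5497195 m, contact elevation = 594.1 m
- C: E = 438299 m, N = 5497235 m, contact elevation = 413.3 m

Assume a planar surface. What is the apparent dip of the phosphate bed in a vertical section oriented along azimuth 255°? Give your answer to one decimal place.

Two edge vectors: A→B = (142, 35, 126.7), A→C = (-146, 75, -54.1).
Normal n = (A→B) × (A→C) = (-11396, -10816, 15760).
So ∂z/∂E = −n_x/n_z = 0.72310 and ∂z/∂N = −n_y/n_z = 0.68629.
Unit vector along 255° is (sin 255°, cos 255°) = (-0.9659, -0.2588).
Slope in that direction = a·(-0.9659) + b·(-0.2588) = −0.87608.
Apparent dip = arctan|0.87608| = 41.2° (true dip is 44.9°, so apparent ≤ true as expected).

41.2°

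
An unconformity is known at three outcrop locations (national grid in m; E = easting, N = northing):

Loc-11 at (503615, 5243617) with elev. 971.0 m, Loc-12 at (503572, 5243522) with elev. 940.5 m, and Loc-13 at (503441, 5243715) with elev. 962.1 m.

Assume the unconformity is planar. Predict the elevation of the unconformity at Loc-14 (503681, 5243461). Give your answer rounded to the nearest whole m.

946 m

Let the plane be z = a·E + b·N + c.
Loc-12−Loc-11: −43a − 95b = −30.5;  Loc-13−Loc-11: −174a + 98b = −8.9.
Solving gives a = 0.18484863, b = 0.23738430.
Then c = 971 − a·503615 − b·5243617 = −1336873.91.
At (503681, 5243461): z = 93104.7 + 1244715.3 − 1336873.91 = 946.2 m.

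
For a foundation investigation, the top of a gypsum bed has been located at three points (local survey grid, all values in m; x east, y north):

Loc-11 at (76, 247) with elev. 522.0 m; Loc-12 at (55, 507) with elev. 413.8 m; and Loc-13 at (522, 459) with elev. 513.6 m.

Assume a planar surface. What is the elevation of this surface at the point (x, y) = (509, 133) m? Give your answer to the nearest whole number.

Two edge vectors: Loc-11→Loc-12 = (-21, 260, -108.2), Loc-11→Loc-13 = (446, 212, -8.4).
Normal n = (Loc-11→Loc-12) × (Loc-11→Loc-13) = (20754.4, -48433.6, -120412).
So ∂z/∂x = −n_x/n_z = 0.17236 and ∂z/∂y = −n_y/n_z = −0.40223.
Intercept c from Loc-11: 522 − 13.10 + 99.35 = 608.25.
At (509, 133): z = 87.7 − 53.5 + 608.25 = 642.5 m.

642 m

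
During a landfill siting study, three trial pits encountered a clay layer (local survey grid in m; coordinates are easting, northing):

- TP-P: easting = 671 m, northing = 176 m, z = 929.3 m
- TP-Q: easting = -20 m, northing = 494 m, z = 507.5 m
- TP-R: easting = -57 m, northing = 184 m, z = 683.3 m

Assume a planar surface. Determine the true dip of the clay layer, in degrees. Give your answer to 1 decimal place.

34.7°

Let the plane be z = a·easting + b·northing + c.
TP-Q−TP-P: −691a + 318b = −421.8;  TP-R−TP-P: −728a + 8b = −246.
Solving gives a = 0.33125, b = −0.60663.
Gradient magnitude |∇z| = √(a² + b²) = √(0.10972 + 0.36800) = 0.69118.
True dip = arctan(0.69118) = 34.7°, dipping toward NNW (azimuth ≈ 331°).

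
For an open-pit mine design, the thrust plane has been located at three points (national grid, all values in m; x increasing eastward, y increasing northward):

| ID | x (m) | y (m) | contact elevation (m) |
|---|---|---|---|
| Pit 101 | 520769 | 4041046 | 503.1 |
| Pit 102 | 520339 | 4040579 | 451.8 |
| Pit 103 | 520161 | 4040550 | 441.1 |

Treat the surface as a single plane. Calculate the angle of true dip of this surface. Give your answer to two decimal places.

4.64°

Let the plane be z = a·x + b·y + c.
Pit 102−Pit 101: −430a − 467b = −51.3;  Pit 103−Pit 101: −608a − 496b = −62.
Solving gives a = 0.04967, b = 0.06412.
Gradient magnitude |∇z| = √(a² + b²) = √(0.00247 + 0.00411) = 0.08110.
True dip = arctan(0.08110) = 4.64°, dipping toward SW (azimuth ≈ 218°).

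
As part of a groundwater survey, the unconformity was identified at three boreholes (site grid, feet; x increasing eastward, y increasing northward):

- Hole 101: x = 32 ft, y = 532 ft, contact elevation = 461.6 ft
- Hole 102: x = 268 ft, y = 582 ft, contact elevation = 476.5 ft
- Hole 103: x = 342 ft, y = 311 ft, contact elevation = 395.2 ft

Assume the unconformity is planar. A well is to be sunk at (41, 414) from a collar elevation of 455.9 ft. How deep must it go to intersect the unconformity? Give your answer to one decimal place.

Two edge vectors: Hole 101→Hole 102 = (236, 50, 14.9), Hole 101→Hole 103 = (310, -221, -66.4).
Normal n = (Hole 101→Hole 102) × (Hole 101→Hole 103) = (-27.1, 20289.4, -67656).
So ∂z/∂x = −n_x/n_z = −0.00040 and ∂z/∂y = −n_y/n_z = 0.29989.
Intercept c from Hole 101: 461.6 + 0.01 − 159.54 = 302.07.
At (41, 414): z_contact = −0.02 + 124.15 + 302.07 = 426.21 ft.
Depth below ground = 455.9 − 426.21 = 29.7 ft.

29.7 ft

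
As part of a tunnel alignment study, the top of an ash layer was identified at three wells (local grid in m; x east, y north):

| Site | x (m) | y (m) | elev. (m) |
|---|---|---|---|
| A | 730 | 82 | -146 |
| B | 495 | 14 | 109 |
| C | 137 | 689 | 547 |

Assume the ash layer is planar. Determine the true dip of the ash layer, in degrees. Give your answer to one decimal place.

Let the plane be z = a·x + b·y + c.
B−A: −235a − 68b = 255;  C−A: −593a + 607b = 693.
Solving gives a = −1.10351, b = 0.06362.
Gradient magnitude |∇z| = √(a² + b²) = √(1.21774 + 0.00405) = 1.10535.
True dip = arctan(1.10535) = 47.9°, dipping toward E (azimuth ≈ 093°).

47.9°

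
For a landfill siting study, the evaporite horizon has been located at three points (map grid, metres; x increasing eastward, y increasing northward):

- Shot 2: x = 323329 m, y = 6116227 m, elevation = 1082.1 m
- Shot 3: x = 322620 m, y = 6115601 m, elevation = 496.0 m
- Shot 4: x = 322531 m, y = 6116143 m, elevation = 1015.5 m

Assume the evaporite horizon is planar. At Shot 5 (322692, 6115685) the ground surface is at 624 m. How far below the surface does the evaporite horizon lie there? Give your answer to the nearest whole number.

Two edge vectors: Shot 2→Shot 3 = (-709, -626, -586.1), Shot 2→Shot 4 = (-798, -84, -66.6).
Normal n = (Shot 2→Shot 3) × (Shot 2→Shot 4) = (-7540.8, 420488.4, -439992).
So ∂z/∂x = −n_x/n_z = −0.01713849 and ∂z/∂y = −n_y/n_z = 0.95567283.
Intercept c from Shot 2: 1082.1 + 5541.37 − 5845111.97 = −5838488.50.
At (322692, 6115685): z_contact = −5530.5 + 5844594.0 − 5838488.50 = 575.0 m.
Depth below ground = 624 − 575.0 = 49 m.

49 m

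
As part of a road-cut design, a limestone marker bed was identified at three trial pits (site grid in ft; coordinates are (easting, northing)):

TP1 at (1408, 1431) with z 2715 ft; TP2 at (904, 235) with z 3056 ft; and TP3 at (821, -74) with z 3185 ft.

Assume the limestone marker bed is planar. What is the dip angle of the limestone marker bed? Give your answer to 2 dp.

Let the plane be z = a·E + b·N + c.
TP2−TP1: −504a − 1196b = 341;  TP3−TP1: −587a − 1505b = 470.
Solving gives a = 0.86624, b = −0.65016.
Gradient magnitude |∇z| = √(a² + b²) = √(0.75038 + 0.42270) = 1.08309.
True dip = arctan(1.08309) = 47.28°, dipping toward NW (azimuth ≈ 307°).

47.28°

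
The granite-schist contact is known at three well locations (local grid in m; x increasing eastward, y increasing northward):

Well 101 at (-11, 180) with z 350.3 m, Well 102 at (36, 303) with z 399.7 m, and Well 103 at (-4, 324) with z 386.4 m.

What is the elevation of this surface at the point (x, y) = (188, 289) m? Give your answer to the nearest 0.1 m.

Two edge vectors: Well 101→Well 102 = (47, 123, 49.4), Well 101→Well 103 = (7, 144, 36.1).
Normal n = (Well 101→Well 102) × (Well 101→Well 103) = (-2673.3, -1350.9, 5907).
So ∂z/∂x = −n_x/n_z = 0.45256 and ∂z/∂y = −n_y/n_z = 0.22869.
Intercept c from Well 101: 350.3 + 4.98 − 41.17 = 314.11.
At (188, 289): z = 85.1 + 66.1 + 314.11 = 465.3 m.

465.3 m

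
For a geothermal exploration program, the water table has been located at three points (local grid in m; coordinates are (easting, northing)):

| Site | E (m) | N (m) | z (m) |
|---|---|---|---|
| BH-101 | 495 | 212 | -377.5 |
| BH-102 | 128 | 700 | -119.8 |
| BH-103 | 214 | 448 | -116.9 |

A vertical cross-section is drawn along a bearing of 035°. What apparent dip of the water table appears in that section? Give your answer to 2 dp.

48.49°

Let the plane be z = a·E + b·N + c.
BH-102−BH-101: −367a + 488b = 257.7;  BH-103−BH-101: −281a + 236b = 260.6.
Solving gives a = −1.31356, b = −0.45979.
Unit vector along 035° is (sin 35°, cos 35°) = (0.5736, 0.8192).
Slope in that direction = a·(0.5736) + b·(0.8192) = −1.13006.
Apparent dip = arctan|1.13006| = 48.49° (true dip is 54.3°, so apparent ≤ true as expected).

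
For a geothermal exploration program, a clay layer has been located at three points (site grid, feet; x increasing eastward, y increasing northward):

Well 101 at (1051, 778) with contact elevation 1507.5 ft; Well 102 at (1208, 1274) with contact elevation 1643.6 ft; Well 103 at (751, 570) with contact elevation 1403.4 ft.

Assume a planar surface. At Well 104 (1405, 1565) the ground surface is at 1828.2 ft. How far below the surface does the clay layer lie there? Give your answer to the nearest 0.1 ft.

Let the plane be z = a·x + b·y + c.
Well 102−Well 101: 157a + 496b = 136.1;  Well 103−Well 101: −300a − 208b = −104.1.
Solving gives a = 0.200827, b = 0.210827.
Then c = 1507.5 − a·1051 − b·778 = 1132.41.
At (1405, 1565): z_contact = 282.16 + 329.94 + 1132.41 = 1744.51 ft.
Depth below ground = 1828.2 − 1744.51 = 83.7 ft.

83.7 ft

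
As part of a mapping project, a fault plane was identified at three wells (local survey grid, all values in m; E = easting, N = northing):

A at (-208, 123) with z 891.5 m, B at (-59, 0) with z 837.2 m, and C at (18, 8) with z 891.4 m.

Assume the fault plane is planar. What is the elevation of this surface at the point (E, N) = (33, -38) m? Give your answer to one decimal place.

Let the plane be z = a·E + b·N + c.
B−A: 149a − 123b = −54.3;  C−A: 226a − 115b = −0.1.
Solving gives a = 0.58447, b = 1.14948.
Then c = 891.5 − a·-208 − b·123 = 871.68.
At (33, -38): z = 19.3 − 43.7 + 871.68 = 847.3 m.

847.3 m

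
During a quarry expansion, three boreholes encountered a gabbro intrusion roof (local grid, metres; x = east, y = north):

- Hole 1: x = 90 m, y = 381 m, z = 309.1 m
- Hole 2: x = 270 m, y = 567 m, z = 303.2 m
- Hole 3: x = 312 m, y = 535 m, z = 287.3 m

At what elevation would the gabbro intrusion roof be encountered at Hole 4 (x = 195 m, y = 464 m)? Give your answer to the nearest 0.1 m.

300.7 m

Let the plane be z = a·x + b·y + c.
Hole 2−Hole 1: 180a + 186b = −5.9;  Hole 3−Hole 1: 222a + 154b = −21.8.
Solving gives a = −0.23182, b = 0.19262.
Then c = 309.1 − a·90 − b·381 = 256.58.
At (195, 464): z = −45.2 + 89.4 + 256.58 = 300.7 m.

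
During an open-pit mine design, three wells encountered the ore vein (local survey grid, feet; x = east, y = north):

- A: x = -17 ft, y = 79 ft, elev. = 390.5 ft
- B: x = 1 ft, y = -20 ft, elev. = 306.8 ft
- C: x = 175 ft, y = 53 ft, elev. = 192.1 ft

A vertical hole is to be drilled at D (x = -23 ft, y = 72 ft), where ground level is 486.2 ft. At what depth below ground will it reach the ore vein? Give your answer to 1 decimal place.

Two edge vectors: A→B = (18, -99, -83.7), A→C = (192, -26, -198.4).
Normal n = (A→B) × (A→C) = (17465.4, -12499.2, 18540).
So ∂z/∂x = −n_x/n_z = −0.94204 and ∂z/∂y = −n_y/n_z = 0.67417.
Intercept c from A: 390.5 − 16.01 − 53.26 = 321.23.
At (-23, 72): z_contact = 21.67 + 48.54 + 321.23 = 391.43 ft.
Depth below ground = 486.2 − 391.43 = 94.8 ft.

94.8 ft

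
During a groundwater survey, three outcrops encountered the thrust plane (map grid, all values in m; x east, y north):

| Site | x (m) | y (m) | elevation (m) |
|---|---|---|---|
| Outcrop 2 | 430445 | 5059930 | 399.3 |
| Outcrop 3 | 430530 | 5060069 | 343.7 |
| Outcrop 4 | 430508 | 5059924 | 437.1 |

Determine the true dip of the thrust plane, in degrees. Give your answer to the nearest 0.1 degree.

41.9°

Let the plane be z = a·x + b·y + c.
Outcrop 3−Outcrop 2: 85a + 139b = −55.6;  Outcrop 4−Outcrop 2: 63a − 6b = 37.8.
Solving gives a = 0.53098, b = −0.72470.
Gradient magnitude |∇z| = √(a² + b²) = √(0.28194 + 0.52519) = 0.89841.
True dip = arctan(0.89841) = 41.9°, dipping toward NW (azimuth ≈ 324°).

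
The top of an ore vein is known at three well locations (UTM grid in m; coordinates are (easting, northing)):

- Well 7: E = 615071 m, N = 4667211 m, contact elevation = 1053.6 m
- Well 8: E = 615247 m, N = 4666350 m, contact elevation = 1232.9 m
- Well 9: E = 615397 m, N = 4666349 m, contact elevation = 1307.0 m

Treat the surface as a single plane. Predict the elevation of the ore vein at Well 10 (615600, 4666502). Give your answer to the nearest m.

1391 m

Two edge vectors: Well 7→Well 8 = (176, -861, 179.3), Well 7→Well 9 = (326, -862, 253.4).
Normal n = (Well 7→Well 8) × (Well 7→Well 9) = (-63620.8, 13853.4, 128974).
So ∂z/∂E = −n_x/n_z = 0.49328392 and ∂z/∂N = −n_y/n_z = −0.10741235.
Intercept c from Well 7: 1053.6 − 303404.63 + 501316.09 = 198965.05.
At (615600, 4666502): z = 303665.6 − 501239.9 + 198965.05 = 1390.7 m.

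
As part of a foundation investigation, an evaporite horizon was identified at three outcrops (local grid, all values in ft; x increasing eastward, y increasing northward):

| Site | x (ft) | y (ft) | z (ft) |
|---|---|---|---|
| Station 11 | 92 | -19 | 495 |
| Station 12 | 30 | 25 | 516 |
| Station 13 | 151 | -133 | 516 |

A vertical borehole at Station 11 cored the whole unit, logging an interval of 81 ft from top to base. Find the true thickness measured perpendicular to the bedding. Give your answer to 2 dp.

59.18 ft

Two edge vectors: Station 11→Station 12 = (-62, 44, 21), Station 11→Station 13 = (59, -114, 21).
Normal n = (Station 11→Station 12) × (Station 11→Station 13) = (3318, 2541, 4472).
So ∂z/∂x = −n_x/n_z = −0.74195 and ∂z/∂y = −n_y/n_z = −0.56820.
|∇z| = √(a²+b²) = 0.93453, so dip δ = arctan(0.93453) = 43.06°.
True thickness = vertical thickness × cos δ = 81 × cos 43.06° = 59.18 ft.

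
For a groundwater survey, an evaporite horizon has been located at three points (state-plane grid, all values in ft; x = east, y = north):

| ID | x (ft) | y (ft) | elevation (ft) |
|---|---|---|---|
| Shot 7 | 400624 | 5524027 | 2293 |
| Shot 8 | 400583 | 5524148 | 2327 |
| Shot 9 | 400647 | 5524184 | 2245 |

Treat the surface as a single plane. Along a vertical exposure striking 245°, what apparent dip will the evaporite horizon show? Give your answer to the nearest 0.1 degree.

49.0°

Two edge vectors: Shot 7→Shot 8 = (-41, 121, 34), Shot 7→Shot 9 = (23, 157, -48).
Normal n = (Shot 7→Shot 8) × (Shot 7→Shot 9) = (-11146, -1186, -9220).
So ∂z/∂x = −n_x/n_z = −1.20889 and ∂z/∂y = −n_y/n_z = −0.12863.
Unit vector along 245° is (sin 245°, cos 245°) = (-0.9063, -0.4226).
Slope in that direction = a·(-0.9063) + b·(-0.4226) = 1.14999.
Apparent dip = arctan|1.14999| = 49.0° (true dip is 50.6°, so apparent ≤ true as expected).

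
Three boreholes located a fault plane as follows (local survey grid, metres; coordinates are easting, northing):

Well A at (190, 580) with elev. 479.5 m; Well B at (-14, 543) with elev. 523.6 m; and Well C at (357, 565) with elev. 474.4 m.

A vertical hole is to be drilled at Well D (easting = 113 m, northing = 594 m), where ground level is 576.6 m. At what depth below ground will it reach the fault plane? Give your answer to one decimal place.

99.6 m

Let the plane be z = a·easting + b·northing + c.
Well B−Well A: −204a − 37b = 44.1;  Well C−Well A: 167a − 15b = −5.1.
Solving gives a = −0.09202, b = −0.68452.
Then c = 479.5 − a·190 − b·580 = 894.01.
At (113, 594): z_contact = −10.40 − 406.61 + 894.01 = 477.00 m.
Depth below ground = 576.6 − 477.00 = 99.6 m.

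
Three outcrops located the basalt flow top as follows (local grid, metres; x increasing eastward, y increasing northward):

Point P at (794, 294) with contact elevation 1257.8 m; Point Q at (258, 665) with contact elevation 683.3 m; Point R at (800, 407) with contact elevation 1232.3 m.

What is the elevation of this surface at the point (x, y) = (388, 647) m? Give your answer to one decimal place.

803.0 m

Two edge vectors: Point P→Point Q = (-536, 371, -574.5), Point P→Point R = (6, 113, -25.5).
Normal n = (Point P→Point Q) × (Point P→Point R) = (55458, -17115, -62794).
So ∂z/∂x = −n_x/n_z = 0.88317 and ∂z/∂y = −n_y/n_z = −0.27256.
Intercept c from Point P: 1257.8 − 701.24 + 80.13 = 636.69.
At (388, 647): z = 342.7 − 176.3 + 636.69 = 803.0 m.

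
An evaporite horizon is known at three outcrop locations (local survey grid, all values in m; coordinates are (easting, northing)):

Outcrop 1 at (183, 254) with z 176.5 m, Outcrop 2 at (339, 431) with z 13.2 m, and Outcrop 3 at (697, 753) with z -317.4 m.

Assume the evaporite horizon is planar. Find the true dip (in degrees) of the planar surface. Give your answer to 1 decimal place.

Let the plane be z = a·E + b·N + c.
Outcrop 2−Outcrop 1: 156a + 177b = −163.3;  Outcrop 3−Outcrop 1: 514a + 499b = −493.9.
Solving gives a = −0.45177, b = −0.52443.
Gradient magnitude |∇z| = √(a² + b²) = √(0.20410 + 0.27502) = 0.69219.
True dip = arctan(0.69219) = 34.7°, dipping toward NE (azimuth ≈ 041°).

34.7°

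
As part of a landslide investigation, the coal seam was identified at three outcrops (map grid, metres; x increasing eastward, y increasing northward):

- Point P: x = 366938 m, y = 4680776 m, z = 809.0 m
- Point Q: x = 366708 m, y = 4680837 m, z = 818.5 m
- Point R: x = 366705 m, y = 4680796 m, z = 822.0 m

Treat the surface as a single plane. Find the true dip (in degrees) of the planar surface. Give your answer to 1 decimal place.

5.8°

Two edge vectors: Point P→Point Q = (-230, 61, 9.5), Point P→Point R = (-233, 20, 13).
Normal n = (Point P→Point Q) × (Point P→Point R) = (603, 776.5, 9613).
So ∂z/∂x = −n_x/n_z = −0.06273 and ∂z/∂y = −n_y/n_z = −0.08078.
Gradient magnitude |∇z| = √(a² + b²) = √(0.00393 + 0.00652) = 0.10227.
True dip = arctan(0.10227) = 5.8°, dipping toward NE (azimuth ≈ 038°).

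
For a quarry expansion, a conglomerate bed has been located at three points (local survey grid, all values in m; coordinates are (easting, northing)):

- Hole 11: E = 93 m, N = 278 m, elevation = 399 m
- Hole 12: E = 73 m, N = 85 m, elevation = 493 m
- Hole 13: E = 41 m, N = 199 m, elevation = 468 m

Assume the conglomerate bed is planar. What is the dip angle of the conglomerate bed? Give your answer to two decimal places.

39.04°

Two edge vectors: Hole 11→Hole 12 = (-20, -193, 94), Hole 11→Hole 13 = (-52, -79, 69).
Normal n = (Hole 11→Hole 12) × (Hole 11→Hole 13) = (-5891, -3508, -8456).
So ∂z/∂E = −n_x/n_z = −0.69667 and ∂z/∂N = −n_y/n_z = −0.41485.
Gradient magnitude |∇z| = √(a² + b²) = √(0.48534 + 0.17210) = 0.81083.
True dip = arctan(0.81083) = 39.04°, dipping toward ENE (azimuth ≈ 059°).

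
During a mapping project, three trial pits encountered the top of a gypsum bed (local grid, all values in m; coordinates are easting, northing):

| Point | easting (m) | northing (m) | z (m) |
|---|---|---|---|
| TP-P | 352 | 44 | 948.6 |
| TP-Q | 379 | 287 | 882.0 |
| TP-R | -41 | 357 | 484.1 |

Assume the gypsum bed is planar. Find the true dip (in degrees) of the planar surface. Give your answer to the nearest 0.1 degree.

43.8°

Two edge vectors: TP-P→TP-Q = (27, 243, -66.6), TP-P→TP-R = (-393, 313, -464.5).
Normal n = (TP-P→TP-Q) × (TP-P→TP-R) = (-92027.7, 38715.3, 103950).
So ∂z/∂easting = −n_x/n_z = 0.88531 and ∂z/∂northing = −n_y/n_z = −0.37244.
Gradient magnitude |∇z| = √(a² + b²) = √(0.78377 + 0.13871) = 0.96046.
True dip = arctan(0.96046) = 43.8°, dipping toward WNW (azimuth ≈ 293°).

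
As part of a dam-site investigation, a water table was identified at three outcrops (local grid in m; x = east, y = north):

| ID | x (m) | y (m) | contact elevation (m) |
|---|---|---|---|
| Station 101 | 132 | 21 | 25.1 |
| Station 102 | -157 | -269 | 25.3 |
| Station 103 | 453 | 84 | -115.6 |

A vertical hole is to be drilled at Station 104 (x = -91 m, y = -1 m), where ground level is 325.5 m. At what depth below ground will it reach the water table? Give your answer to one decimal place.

190.9 m

Two edge vectors: Station 101→Station 102 = (-289, -290, 0.2), Station 101→Station 103 = (321, 63, -140.7).
Normal n = (Station 101→Station 102) × (Station 101→Station 103) = (40790.4, -40598.1, 74883).
So ∂z/∂x = −n_x/n_z = −0.54472 and ∂z/∂y = −n_y/n_z = 0.54215.
Intercept c from Station 101: 25.1 + 71.90 − 11.39 = 85.62.
At (-91, -1): z_contact = 49.57 − 0.54 + 85.62 = 134.65 m.
Depth below ground = 325.5 − 134.65 = 190.9 m.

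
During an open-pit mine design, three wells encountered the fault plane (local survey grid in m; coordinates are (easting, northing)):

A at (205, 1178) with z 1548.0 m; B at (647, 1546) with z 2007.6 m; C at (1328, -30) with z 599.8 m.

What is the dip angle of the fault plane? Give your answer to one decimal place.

Two edge vectors: A→B = (442, 368, 459.6), A→C = (1123, -1208, -948.2).
Normal n = (A→B) × (A→C) = (206259.2, 935235.2, -947200).
So ∂z/∂E = −n_x/n_z = 0.21776 and ∂z/∂N = −n_y/n_z = 0.98737.
Gradient magnitude |∇z| = √(a² + b²) = √(0.04742 + 0.97490) = 1.01110.
True dip = arctan(1.01110) = 45.3°, dipping toward SSW (azimuth ≈ 192°).

45.3°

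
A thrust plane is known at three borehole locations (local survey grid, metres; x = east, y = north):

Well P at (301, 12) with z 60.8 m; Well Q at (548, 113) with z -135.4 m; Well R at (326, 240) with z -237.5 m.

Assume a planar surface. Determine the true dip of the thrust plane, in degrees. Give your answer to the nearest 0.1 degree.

52.6°

Let the plane be z = a·x + b·y + c.
Well Q−Well P: 247a + 101b = −196.2;  Well R−Well P: 25a + 228b = −298.3.
Solving gives a = −0.27152, b = −1.27856.
Gradient magnitude |∇z| = √(a² + b²) = √(0.07372 + 1.63472) = 1.30707.
True dip = arctan(1.30707) = 52.6°, dipping toward NNE (azimuth ≈ 012°).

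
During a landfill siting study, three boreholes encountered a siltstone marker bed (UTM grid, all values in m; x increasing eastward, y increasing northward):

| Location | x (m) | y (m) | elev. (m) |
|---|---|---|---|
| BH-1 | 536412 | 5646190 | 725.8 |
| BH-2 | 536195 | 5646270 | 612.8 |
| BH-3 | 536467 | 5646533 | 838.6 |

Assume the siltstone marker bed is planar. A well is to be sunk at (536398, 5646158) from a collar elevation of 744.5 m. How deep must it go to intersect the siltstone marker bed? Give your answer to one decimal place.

Let the plane be z = a·x + b·y + c.
BH-2−BH-1: −217a + 80b = −113;  BH-3−BH-1: 55a + 343b = 112.8.
Solving gives a = 0.606144791, b = 0.231667745.
Then c = 725.8 − a·536412 − b·5646190 = −1632457.64.
At (536398, 5646158): z_contact = 325134.85 + 1308032.69 − 1632457.64 = 709.90 m.
Depth below ground = 744.5 − 709.90 = 34.6 m.

34.6 m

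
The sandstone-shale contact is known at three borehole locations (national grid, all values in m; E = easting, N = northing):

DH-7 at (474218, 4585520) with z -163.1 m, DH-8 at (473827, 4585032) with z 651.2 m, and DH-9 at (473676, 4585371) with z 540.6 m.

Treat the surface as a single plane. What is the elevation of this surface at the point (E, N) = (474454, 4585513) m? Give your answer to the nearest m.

Two edge vectors: DH-7→DH-8 = (-391, -488, 814.3), DH-7→DH-9 = (-542, -149, 703.7).
Normal n = (DH-7→DH-8) × (DH-7→DH-9) = (-222074.9, -166203.9, -206237).
So ∂z/∂E = −n_x/n_z = −1.07679466 and ∂z/∂N = −n_y/n_z = −0.80588789.
Intercept c from DH-7: -163.1 + 510635.41 + 3695415.02 = 4205887.33.
At (474454, 4585513): z = −510889.5 − 3695409.4 + 4205887.33 = -411.6 m.

-412 m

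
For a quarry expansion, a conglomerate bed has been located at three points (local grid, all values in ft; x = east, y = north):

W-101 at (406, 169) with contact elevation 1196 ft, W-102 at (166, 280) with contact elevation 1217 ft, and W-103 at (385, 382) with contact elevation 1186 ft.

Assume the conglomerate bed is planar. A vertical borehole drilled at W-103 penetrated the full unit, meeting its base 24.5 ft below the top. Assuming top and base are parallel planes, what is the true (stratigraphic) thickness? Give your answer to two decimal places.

24.30 ft

Let the plane be z = a·x + b·y + c.
W-102−W-101: −240a + 111b = 21;  W-103−W-101: −21a + 213b = −10.
Solving gives a = −0.11443, b = −0.05823.
|∇z| = √(a²+b²) = 0.12840, so dip δ = arctan(0.12840) = 7.32°.
True thickness = vertical thickness × cos δ = 24.5 × cos 7.32° = 24.30 ft.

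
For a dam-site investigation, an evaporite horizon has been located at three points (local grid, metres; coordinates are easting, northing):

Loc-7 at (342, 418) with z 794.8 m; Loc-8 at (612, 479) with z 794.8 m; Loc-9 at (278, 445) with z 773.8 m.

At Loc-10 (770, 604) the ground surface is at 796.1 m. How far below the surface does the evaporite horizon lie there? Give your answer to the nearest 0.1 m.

46.5 m

Two edge vectors: Loc-7→Loc-8 = (270, 61, 0), Loc-7→Loc-9 = (-64, 27, -21).
Normal n = (Loc-7→Loc-8) × (Loc-7→Loc-9) = (-1281, 5670, 11194).
So ∂z/∂easting = −n_x/n_z = 0.11444 and ∂z/∂northing = −n_y/n_z = −0.50652.
Intercept c from Loc-7: 794.8 − 39.14 + 211.73 = 967.39.
At (770, 604): z_contact = 88.12 − 305.94 + 967.39 = 749.57 m.
Depth below ground = 796.1 − 749.57 = 46.5 m.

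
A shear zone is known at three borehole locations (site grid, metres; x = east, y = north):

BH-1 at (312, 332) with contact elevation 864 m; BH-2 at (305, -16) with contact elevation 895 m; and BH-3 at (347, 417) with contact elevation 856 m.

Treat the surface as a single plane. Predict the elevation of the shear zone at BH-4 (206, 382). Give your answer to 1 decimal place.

Let the plane be z = a·x + b·y + c.
BH-2−BH-1: −7a − 348b = 31;  BH-3−BH-1: 35a + 85b = −8.
Solving gives a = −0.01286, b = −0.08882.
Then c = 864 − a·312 − b·332 = 897.50.
At (206, 382): z = −2.6 − 33.9 + 897.50 = 860.9 m.

860.9 m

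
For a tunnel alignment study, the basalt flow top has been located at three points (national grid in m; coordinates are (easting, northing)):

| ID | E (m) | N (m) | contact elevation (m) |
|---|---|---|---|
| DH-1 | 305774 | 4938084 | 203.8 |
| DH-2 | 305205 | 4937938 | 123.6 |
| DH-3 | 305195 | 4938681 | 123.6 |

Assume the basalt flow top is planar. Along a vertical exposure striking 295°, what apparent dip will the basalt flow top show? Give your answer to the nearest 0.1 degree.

Two edge vectors: DH-1→DH-2 = (-569, -146, -80.2), DH-1→DH-3 = (-579, 597, -80.2).
Normal n = (DH-1→DH-2) × (DH-1→DH-3) = (59588.6, 802, -424227).
So ∂z/∂E = −n_x/n_z = 0.14046 and ∂z/∂N = −n_y/n_z = 0.00189.
Unit vector along 295° is (sin 295°, cos 295°) = (-0.9063, 0.4226).
Slope in that direction = a·(-0.9063) + b·(0.4226) = −0.12650.
Apparent dip = arctan|0.12650| = 7.2° (true dip is 8.0°, so apparent ≤ true as expected).

7.2°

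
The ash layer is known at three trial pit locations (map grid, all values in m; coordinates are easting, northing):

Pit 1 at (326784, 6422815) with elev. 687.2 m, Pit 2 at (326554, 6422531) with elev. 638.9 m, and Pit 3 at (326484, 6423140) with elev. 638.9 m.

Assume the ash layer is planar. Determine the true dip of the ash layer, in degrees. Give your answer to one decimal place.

Two edge vectors: Pit 1→Pit 2 = (-230, -284, -48.3), Pit 1→Pit 3 = (-300, 325, -48.3).
Normal n = (Pit 1→Pit 2) × (Pit 1→Pit 3) = (29414.7, 3381, -159950).
So ∂z/∂easting = −n_x/n_z = 0.18390 and ∂z/∂northing = −n_y/n_z = 0.02114.
Gradient magnitude |∇z| = √(a² + b²) = √(0.03382 + 0.00045) = 0.18511.
True dip = arctan(0.18511) = 10.5°, dipping toward W (azimuth ≈ 263°).

10.5°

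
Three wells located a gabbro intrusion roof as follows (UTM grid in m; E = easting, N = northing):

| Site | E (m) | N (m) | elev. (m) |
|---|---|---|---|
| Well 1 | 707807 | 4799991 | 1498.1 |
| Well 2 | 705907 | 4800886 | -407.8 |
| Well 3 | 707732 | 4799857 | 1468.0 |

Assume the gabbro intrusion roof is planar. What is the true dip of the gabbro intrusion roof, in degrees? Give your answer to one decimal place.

42.5°

Two edge vectors: Well 1→Well 2 = (-1900, 895, -1905.9), Well 1→Well 3 = (-75, -134, -30.1).
Normal n = (Well 1→Well 2) × (Well 1→Well 3) = (-282330.1, 85752.5, 321725).
So ∂z/∂E = −n_x/n_z = 0.87755 and ∂z/∂N = −n_y/n_z = −0.26654.
Gradient magnitude |∇z| = √(a² + b²) = √(0.77010 + 0.07104) = 0.91714.
True dip = arctan(0.91714) = 42.5°, dipping toward WNW (azimuth ≈ 287°).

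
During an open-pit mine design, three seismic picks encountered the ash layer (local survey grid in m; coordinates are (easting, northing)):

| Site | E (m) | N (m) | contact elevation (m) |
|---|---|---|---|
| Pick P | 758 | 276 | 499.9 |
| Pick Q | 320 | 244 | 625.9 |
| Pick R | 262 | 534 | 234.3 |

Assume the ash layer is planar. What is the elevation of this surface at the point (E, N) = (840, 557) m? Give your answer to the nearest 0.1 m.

Two edge vectors: Pick P→Pick Q = (-438, -32, 126), Pick P→Pick R = (-496, 258, -265.6).
Normal n = (Pick P→Pick Q) × (Pick P→Pick R) = (-24008.8, -178828.8, -128876).
So ∂z/∂E = −n_x/n_z = −0.18629 and ∂z/∂N = −n_y/n_z = −1.38760.
Intercept c from Pick P: 499.9 + 141.21 + 382.98 = 1024.09.
At (840, 557): z = −156.5 − 772.9 + 1024.09 = 94.7 m.

94.7 m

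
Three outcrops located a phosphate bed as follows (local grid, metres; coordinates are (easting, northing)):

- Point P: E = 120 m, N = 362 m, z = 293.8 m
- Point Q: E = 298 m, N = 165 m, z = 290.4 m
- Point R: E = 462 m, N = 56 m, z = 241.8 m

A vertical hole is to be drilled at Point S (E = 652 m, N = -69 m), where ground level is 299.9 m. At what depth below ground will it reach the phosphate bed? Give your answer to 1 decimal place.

Let the plane be z = a·E + b·N + c.
Point Q−Point P: 178a − 197b = −3.4;  Point R−Point P: 342a − 306b = −52.
Solving gives a = −0.71313, b = −0.62709.
Then c = 293.8 − a·120 − b·362 = 606.38.
At (652, -69): z_contact = −464.96 + 43.27 + 606.38 = 184.69 m.
Depth below ground = 299.9 − 184.69 = 115.2 m.

115.2 m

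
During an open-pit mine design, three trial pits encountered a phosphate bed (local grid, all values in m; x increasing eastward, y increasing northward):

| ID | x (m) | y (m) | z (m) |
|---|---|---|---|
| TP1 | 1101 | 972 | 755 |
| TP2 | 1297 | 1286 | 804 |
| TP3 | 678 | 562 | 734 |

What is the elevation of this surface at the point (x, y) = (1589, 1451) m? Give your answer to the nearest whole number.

Two edge vectors: TP1→TP2 = (196, 314, 49), TP1→TP3 = (-423, -410, -21).
Normal n = (TP1→TP2) × (TP1→TP3) = (13496, -16611, 52462).
So ∂z/∂x = −n_x/n_z = −0.25725 and ∂z/∂y = −n_y/n_z = 0.31663.
Intercept c from TP1: 755 + 283.24 − 307.76 = 730.47.
At (1589, 1451): z = −408.8 + 459.4 + 730.47 = 781.1 m.

781 m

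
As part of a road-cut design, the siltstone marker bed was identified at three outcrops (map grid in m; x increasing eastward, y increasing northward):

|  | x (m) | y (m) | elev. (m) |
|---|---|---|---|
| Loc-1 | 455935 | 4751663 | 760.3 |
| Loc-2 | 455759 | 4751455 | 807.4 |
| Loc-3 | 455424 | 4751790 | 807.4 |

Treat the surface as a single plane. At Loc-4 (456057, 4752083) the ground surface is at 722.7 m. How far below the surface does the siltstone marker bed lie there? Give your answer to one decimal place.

Two edge vectors: Loc-1→Loc-2 = (-176, -208, 47.1), Loc-1→Loc-3 = (-511, 127, 47.1).
Normal n = (Loc-1→Loc-2) × (Loc-1→Loc-3) = (-15778.5, -15778.5, -128640).
So ∂z/∂x = −n_x/n_z = −0.122656250 and ∂z/∂y = −n_y/n_z = −0.122656250.
Intercept c from Loc-1: 760.3 + 55923.28 + 582821.16 = 639504.74.
At (456057, 4752083): z_contact = −55938.24 − 582872.68 + 639504.74 = 693.82 m.
Depth below ground = 722.7 − 693.82 = 28.9 m.

28.9 m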